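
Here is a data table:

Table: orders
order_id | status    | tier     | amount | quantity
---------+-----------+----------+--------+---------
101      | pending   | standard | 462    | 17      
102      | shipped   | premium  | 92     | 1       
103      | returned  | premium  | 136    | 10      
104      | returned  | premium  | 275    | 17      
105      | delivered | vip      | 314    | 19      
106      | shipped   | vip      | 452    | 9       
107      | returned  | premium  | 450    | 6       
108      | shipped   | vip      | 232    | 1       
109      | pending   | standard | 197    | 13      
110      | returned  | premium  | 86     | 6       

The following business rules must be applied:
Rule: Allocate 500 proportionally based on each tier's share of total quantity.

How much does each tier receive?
premium: 202.02, standard: 151.52, vip: 146.46

Step 1: Calculate total quantity = 99
Step 2: Calculate each tier's proportion:
  premium: 40/99 = 40.40% → 202.02
  standard: 30/99 = 30.30% → 151.52
  vip: 29/99 = 29.29% → 146.46
Step 3: Verify: sum of allocations ≈ 500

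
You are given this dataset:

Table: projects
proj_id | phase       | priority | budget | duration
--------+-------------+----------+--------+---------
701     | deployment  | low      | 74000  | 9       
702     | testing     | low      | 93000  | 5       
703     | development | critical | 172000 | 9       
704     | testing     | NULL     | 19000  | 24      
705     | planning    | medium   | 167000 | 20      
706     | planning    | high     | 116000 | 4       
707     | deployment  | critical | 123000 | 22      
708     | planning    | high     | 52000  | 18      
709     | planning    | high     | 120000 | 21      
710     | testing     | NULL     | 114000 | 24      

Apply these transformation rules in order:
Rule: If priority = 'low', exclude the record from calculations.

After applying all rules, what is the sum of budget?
883000

Step 1: Identify records where priority = 'low'
Step 2: The excluded records sum to 167000
Step 3: Original total budget = 1050000
Step 4: Remaining total = 1050000 - 167000 = 883000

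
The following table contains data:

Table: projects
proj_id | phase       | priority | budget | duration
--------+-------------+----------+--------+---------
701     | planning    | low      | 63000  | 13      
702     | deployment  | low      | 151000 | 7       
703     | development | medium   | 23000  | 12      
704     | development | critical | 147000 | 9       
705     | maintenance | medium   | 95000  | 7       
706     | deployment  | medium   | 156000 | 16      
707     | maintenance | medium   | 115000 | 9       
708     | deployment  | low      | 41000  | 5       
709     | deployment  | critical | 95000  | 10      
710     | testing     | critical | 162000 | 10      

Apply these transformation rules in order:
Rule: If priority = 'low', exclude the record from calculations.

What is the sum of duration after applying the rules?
73

Step 1: Identify records where priority = 'low'
Step 2: The excluded records sum to 25
Step 3: Original total duration = 98
Step 4: Remaining total = 98 - 25 = 73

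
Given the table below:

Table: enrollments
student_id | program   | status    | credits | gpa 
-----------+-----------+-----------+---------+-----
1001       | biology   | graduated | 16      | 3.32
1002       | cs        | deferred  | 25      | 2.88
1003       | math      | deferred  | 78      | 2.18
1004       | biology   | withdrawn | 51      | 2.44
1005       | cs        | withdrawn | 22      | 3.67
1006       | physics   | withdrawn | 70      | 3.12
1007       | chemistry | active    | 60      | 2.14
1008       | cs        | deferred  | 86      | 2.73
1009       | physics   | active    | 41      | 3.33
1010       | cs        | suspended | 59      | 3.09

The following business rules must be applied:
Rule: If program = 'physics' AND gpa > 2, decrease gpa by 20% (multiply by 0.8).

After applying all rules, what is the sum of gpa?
27.61

Step 1: Find records where program = 'physics' AND gpa > 2
Step 2: 2 records match, summing to 6.45
Step 3: After multiplier: 6.45 × 0.8 = 5.16
Step 4: Unaffected records sum: 22.45
Step 5: Final sum = 5.16 + 22.45 = 27.61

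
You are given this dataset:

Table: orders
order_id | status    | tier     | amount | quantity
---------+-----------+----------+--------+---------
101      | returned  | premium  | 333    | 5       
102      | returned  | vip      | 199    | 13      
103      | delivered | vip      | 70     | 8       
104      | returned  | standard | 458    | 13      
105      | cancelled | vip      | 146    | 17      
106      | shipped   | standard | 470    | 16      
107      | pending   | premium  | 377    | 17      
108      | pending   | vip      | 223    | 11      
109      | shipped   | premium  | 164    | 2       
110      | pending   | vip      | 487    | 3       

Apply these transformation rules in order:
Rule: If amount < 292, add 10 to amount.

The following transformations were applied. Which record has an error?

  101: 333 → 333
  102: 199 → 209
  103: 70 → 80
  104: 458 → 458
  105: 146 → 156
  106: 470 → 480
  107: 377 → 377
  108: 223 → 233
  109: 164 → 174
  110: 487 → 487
Record 106 has an error. The correct transformed value should be 470, not 480.

Step 1: Check each record against the rule
Step 2: Record 106 has amount = 470
Step 3: Since 470 >= 292, the bonus should not have been applied
Step 4: Correct value = 470, but claimed value = 480
Conclusion: Record 106 has the error.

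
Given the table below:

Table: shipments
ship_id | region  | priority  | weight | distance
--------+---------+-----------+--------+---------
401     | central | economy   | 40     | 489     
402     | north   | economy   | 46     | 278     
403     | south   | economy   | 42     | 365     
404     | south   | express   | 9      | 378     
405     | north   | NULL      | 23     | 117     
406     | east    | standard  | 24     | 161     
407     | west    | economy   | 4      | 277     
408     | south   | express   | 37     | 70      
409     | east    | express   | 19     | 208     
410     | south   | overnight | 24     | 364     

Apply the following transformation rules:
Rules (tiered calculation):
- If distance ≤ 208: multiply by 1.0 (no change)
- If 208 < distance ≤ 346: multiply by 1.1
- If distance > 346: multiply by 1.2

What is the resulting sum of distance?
3081.7

Step 1: Tier 1 (distance ≤ 208): 4 records, sum = 556 × 1.0 = 556.0
Step 2: Tier 2 (208 < distance ≤ 346): 2 records, sum = 555 × 1.1 = 610.5
Step 3: Tier 3 (distance > 346): 4 records, sum = 1596 × 1.2 = 1915.2
Step 4: Final sum = 556.0 + 610.5 + 1915.2 = 3081.7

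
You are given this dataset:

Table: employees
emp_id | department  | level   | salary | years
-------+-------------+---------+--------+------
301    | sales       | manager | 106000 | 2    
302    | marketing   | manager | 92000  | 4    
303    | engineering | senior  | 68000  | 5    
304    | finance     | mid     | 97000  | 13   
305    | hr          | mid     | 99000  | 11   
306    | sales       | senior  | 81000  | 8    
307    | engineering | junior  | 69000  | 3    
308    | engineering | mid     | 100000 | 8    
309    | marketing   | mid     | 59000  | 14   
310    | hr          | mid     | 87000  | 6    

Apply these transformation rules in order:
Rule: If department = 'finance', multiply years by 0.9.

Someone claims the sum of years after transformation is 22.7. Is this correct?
No, the correct result is 72.7.

Step 1: Calculate the correct sum after transformation
Step 2: Apply multiplier 0.9 to records where department = 'finance'
Step 3: Correct result = 72.7
Step 4: Claimed result = 22.7
Step 5: 72.7 ≠ 22.7
Conclusion: The claimed result is incorrect. The correct answer is 72.7.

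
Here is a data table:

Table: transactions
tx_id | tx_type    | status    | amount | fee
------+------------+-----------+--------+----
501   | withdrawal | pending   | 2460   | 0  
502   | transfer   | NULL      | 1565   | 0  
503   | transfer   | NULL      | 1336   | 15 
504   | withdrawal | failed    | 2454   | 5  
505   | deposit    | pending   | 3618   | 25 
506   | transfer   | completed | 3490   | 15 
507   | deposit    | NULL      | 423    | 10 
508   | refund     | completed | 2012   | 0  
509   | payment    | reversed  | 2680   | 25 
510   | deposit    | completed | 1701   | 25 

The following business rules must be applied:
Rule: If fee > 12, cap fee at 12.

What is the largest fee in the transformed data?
12

Step 1: Original maximum fee = 25
Step 2: Apply cap at 12
Step 3: 5 records had fee > 12 and were capped
Step 4: Maximum after transformation = 12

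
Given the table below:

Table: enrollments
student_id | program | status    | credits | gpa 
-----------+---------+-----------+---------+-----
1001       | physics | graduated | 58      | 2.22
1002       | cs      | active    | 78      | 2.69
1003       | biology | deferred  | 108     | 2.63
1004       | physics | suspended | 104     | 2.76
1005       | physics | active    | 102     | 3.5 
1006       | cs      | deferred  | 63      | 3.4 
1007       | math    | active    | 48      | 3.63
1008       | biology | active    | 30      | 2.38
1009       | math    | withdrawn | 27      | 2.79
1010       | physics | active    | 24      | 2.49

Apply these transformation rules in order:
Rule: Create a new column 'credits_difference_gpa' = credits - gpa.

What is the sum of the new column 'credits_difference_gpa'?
613.51

Step 1: For each record, compute credits - gpa
Example calculations:
  58 - 2.22 = 55.78
  78 - 2.69 = 75.31
  108 - 2.63 = 105.37
  ...
Step 2: Sum all derived values
Step 3: Total = 613.51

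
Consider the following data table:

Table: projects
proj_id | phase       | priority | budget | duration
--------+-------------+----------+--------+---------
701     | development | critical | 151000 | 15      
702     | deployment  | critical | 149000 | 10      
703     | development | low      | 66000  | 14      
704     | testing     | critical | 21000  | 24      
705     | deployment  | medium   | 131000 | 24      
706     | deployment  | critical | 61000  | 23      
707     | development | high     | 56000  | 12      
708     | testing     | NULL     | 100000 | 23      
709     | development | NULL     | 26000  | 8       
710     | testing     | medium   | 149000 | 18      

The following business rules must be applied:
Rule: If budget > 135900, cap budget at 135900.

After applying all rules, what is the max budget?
135900

Step 1: Original maximum budget = 151000
Step 2: Apply cap at 135900
Step 3: 3 records had budget > 135900 and were capped
Step 4: Maximum after transformation = 135900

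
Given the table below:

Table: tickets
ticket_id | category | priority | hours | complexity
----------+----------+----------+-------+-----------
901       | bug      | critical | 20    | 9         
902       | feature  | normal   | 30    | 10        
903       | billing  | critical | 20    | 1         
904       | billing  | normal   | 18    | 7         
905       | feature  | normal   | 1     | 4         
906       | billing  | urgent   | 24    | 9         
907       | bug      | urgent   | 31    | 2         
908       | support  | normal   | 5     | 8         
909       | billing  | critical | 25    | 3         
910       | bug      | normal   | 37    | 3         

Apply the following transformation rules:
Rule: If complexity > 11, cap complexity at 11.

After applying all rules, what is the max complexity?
10

Step 1: Original maximum complexity = 10
Step 2: Check cap of 11 against maximum
Step 3: No records exceed the cap (max 10 <= cap 11), so no capping applies
Step 4: Maximum after transformation = 10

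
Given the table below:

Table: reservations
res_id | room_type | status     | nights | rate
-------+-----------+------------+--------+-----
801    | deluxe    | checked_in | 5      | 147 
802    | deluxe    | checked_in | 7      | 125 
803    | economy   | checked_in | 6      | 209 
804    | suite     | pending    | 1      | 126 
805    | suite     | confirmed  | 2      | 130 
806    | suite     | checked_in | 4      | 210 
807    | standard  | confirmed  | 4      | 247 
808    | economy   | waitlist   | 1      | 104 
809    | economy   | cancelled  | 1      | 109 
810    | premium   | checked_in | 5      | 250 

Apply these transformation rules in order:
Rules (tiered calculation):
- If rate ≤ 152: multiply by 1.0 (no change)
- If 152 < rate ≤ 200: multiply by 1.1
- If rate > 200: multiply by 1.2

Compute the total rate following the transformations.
1840.2

Step 1: Tier 1 (rate ≤ 152): 6 records, sum = 741 × 1.0 = 741.0
Step 2: Tier 2 (152 < rate ≤ 200): 0 records, sum = 0 × 1.1 = 0.0
Step 3: Tier 3 (rate > 200): 4 records, sum = 916 × 1.2 = 1099.2
Step 4: Final sum = 741.0 + 0.0 + 1099.2 = 1840.2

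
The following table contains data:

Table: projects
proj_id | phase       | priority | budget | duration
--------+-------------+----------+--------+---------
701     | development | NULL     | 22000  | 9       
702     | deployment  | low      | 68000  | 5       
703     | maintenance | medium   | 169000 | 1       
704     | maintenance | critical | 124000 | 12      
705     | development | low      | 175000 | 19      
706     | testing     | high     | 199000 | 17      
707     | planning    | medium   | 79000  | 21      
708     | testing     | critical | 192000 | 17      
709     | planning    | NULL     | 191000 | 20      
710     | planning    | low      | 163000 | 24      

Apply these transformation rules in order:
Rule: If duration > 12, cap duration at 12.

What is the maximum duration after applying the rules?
12

Step 1: Original maximum duration = 24
Step 2: Apply cap at 12
Step 3: 6 records had duration > 12 and were capped
Step 4: Maximum after transformation = 12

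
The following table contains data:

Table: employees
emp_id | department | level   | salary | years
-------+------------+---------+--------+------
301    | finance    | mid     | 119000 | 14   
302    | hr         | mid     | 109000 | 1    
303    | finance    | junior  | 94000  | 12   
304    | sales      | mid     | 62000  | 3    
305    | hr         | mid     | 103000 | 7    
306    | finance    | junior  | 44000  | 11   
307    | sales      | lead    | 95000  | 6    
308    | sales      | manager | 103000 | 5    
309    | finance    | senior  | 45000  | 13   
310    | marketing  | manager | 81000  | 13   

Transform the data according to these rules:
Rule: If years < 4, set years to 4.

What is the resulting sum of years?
89

Step 1: 2 records have years < 4
Step 2: These records originally summed to 4
Step 3: After setting to minimum: 2 × 4 = 8
Step 4: Unaffected records sum: 81
Step 5: Final sum = 8 + 81 = 89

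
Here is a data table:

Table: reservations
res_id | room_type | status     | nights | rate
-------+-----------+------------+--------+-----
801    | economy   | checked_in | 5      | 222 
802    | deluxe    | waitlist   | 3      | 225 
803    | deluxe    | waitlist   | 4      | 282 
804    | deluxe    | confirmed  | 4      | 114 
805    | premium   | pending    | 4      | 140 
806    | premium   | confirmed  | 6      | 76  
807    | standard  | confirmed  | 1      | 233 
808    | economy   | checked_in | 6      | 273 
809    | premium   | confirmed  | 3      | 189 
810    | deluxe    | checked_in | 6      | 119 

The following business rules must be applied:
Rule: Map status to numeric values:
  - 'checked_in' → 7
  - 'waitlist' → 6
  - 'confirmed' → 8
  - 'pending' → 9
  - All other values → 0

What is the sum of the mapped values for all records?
74

Step 1: Apply mapping to each record
Step 2: Count by status:
  'checked_in': 3 records × 7 = 21
  'waitlist': 2 records × 6 = 12
  'confirmed': 4 records × 8 = 32
  'pending': 1 records × 9 = 9
Step 3: Sum all mapped values = 74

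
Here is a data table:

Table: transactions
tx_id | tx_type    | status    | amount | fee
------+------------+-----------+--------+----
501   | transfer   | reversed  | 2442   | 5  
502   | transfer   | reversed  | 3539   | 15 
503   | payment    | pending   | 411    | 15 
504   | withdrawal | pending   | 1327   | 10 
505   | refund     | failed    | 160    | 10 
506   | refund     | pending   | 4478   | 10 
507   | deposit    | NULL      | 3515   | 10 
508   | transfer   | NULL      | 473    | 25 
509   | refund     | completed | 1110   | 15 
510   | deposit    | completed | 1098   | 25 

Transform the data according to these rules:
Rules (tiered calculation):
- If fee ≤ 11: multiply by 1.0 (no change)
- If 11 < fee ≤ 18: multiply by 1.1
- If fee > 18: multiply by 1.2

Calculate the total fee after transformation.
154.5

Step 1: Tier 1 (fee ≤ 11): 5 records, sum = 45 × 1.0 = 45.0
Step 2: Tier 2 (11 < fee ≤ 18): 3 records, sum = 45 × 1.1 = 49.5
Step 3: Tier 3 (fee > 18): 2 records, sum = 50 × 1.2 = 60.0
Step 4: Final sum = 45.0 + 49.5 + 60.0 = 154.5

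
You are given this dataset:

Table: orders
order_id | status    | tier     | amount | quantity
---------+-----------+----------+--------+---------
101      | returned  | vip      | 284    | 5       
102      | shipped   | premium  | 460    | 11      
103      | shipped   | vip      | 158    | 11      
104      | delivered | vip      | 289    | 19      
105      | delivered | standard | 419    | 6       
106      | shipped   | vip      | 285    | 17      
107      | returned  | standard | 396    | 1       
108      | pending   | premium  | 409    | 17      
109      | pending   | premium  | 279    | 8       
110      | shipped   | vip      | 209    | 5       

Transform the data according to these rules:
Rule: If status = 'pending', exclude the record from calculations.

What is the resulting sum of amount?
2500

Step 1: Identify records where status = 'pending'
Step 2: The excluded records sum to 688
Step 3: Original total amount = 3188
Step 4: Remaining total = 3188 - 688 = 2500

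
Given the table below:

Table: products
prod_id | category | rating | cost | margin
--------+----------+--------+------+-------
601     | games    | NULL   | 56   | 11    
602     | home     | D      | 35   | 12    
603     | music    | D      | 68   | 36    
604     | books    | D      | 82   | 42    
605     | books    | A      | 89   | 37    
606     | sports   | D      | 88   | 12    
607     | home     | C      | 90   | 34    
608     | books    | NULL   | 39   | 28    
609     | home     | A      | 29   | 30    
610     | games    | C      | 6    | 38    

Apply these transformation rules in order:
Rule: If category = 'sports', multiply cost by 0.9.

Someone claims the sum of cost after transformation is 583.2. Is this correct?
No, the correct result is 573.2.

Step 1: Calculate the correct sum after transformation
Step 2: Apply multiplier 0.9 to records where category = 'sports'
Step 3: Correct result = 573.2
Step 4: Claimed result = 583.2
Step 5: 573.2 ≠ 583.2
Conclusion: The claimed result is incorrect. The correct answer is 573.2.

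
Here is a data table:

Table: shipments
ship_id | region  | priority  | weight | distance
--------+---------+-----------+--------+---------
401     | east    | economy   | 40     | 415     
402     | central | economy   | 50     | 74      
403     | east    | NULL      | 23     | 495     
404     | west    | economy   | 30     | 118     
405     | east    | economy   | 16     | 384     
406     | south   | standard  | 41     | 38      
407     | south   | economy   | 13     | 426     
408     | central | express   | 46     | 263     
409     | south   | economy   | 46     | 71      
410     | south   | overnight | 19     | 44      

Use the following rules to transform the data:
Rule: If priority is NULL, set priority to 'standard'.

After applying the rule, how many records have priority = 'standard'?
2

Step 1: Count records where priority IS NULL
Step 2: Found 1 records with NULL priority
Step 3: These records will have priority set to 'standard'
Step 4: Records already having priority = 'standard': 1
Step 5: Answer: 1 + 1 = 2 records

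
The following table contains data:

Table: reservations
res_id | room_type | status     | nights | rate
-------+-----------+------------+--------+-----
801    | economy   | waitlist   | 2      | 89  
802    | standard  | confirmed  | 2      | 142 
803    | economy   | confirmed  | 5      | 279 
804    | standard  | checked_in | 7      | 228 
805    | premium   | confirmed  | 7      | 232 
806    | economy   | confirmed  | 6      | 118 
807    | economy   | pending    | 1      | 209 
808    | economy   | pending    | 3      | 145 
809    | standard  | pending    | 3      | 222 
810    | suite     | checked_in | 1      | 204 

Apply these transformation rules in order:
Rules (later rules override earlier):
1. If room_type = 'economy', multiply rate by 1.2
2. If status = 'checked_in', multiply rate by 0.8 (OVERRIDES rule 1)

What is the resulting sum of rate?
1949.6

Step 1: Rule 2 takes priority for records with status = 'checked_in'
  - 2 records: 432 × 0.8 = 345.6
Step 2: Rule 1 applies to remaining records with room_type = 'economy'
  - 5 records: 840 × 1.2 = 1008.0
Step 3: Other records unchanged: 596
Step 4: Final sum = 345.6 + 1008.0 + 596 = 1949.6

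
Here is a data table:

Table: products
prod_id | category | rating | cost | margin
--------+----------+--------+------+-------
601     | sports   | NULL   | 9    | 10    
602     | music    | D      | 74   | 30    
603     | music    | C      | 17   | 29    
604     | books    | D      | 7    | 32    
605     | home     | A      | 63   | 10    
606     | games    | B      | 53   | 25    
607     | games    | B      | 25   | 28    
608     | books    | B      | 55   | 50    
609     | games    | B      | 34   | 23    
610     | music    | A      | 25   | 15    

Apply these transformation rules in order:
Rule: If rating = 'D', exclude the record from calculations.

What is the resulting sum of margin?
190

Step 1: Identify records where rating = 'D'
Step 2: The excluded records sum to 62
Step 3: Original total margin = 252
Step 4: Remaining total = 252 - 62 = 190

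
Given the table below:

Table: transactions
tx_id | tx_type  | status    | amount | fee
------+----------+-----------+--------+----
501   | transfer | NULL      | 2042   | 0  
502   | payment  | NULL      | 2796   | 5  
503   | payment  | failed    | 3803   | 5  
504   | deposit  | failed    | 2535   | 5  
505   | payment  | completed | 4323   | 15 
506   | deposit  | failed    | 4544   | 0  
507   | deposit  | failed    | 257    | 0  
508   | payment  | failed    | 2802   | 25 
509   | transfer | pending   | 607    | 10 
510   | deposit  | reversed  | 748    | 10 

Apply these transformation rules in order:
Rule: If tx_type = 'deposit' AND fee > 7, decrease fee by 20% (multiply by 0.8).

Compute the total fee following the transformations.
73.0

Step 1: Find records where tx_type = 'deposit' AND fee > 7
Step 2: 1 records match, summing to 10
Step 3: After multiplier: 10 × 0.8 = 8.0
Step 4: Unaffected records sum: 65
Step 5: Final sum = 8.0 + 65 = 73.0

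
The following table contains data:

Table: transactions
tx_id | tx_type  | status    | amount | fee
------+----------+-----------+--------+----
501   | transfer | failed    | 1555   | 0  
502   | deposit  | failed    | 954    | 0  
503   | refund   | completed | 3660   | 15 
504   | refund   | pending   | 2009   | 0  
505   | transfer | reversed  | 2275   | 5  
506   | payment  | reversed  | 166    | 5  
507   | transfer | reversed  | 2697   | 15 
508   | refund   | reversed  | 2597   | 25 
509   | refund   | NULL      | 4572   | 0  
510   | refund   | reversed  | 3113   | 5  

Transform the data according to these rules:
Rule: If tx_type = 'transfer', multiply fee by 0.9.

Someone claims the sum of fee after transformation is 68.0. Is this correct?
Yes, the result is correct.

Step 1: Calculate the correct sum after transformation
Step 2: Apply multiplier 0.9 to records where tx_type = 'transfer'
Step 3: Correct result = 68.0
Step 4: Claimed result = 68.0
Step 5: 68.0 = 68.0 ✓
Conclusion: The claimed result is correct.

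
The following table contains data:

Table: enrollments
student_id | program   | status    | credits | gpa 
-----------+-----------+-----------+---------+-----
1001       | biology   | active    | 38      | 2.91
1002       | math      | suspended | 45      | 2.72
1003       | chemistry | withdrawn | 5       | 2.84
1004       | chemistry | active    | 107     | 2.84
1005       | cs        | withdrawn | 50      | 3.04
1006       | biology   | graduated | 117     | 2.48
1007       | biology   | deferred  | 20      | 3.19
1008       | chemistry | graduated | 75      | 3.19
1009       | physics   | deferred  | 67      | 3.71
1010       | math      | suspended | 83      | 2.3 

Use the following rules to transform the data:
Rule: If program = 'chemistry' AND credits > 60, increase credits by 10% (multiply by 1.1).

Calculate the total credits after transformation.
625.2

Step 1: Find records where program = 'chemistry' AND credits > 60
Step 2: 2 records match, summing to 182
Step 3: After multiplier: 182 × 1.1 = 200.2
Step 4: Unaffected records sum: 425
Step 5: Final sum = 200.2 + 425 = 625.2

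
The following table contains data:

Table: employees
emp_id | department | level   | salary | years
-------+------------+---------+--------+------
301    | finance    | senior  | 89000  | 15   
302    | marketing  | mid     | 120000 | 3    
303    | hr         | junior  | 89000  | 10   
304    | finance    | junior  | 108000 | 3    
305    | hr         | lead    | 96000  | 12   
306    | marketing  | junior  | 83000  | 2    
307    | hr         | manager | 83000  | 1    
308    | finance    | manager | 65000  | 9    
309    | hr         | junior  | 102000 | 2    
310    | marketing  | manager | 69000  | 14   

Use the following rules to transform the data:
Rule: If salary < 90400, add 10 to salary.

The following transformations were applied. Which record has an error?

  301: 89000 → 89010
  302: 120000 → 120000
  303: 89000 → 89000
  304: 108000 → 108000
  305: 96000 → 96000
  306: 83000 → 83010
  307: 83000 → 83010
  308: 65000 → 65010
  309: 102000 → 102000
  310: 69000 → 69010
Record 303 has an error. The correct transformed value should be 89010, not 89000.

Step 1: Check each record against the rule
Step 2: Record 303 has salary = 89000
Step 3: Since 89000 < 90400, the bonus should have been applied
Step 4: Correct value = 89010, but claimed value = 89000
Conclusion: Record 303 has the error.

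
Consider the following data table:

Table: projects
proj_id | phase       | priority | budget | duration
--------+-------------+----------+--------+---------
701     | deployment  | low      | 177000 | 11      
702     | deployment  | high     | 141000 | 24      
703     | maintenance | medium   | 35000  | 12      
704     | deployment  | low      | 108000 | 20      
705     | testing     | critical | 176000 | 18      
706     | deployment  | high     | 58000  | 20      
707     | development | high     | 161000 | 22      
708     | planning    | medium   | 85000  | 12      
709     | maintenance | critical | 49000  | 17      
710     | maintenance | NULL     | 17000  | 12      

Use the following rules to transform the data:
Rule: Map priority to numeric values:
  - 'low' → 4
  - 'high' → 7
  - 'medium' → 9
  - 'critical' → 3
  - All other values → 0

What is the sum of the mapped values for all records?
53

Step 1: Apply mapping to each record
Step 2: Count by status:
  'low': 2 records × 4 = 8
  'high': 3 records × 7 = 21
  'medium': 2 records × 9 = 18
  'critical': 2 records × 3 = 6
Step 3: Sum all mapped values = 53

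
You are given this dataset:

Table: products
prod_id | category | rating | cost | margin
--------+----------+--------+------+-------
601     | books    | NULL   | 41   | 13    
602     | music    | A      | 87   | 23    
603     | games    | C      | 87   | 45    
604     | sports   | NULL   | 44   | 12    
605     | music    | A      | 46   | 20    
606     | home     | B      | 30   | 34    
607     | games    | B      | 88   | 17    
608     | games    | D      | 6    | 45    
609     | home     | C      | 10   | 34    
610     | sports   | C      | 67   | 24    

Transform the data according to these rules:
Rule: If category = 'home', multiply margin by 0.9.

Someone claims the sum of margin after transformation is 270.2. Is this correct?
No, the correct result is 260.2.

Step 1: Calculate the correct sum after transformation
Step 2: Apply multiplier 0.9 to records where category = 'home'
Step 3: Correct result = 260.2
Step 4: Claimed result = 270.2
Step 5: 260.2 ≠ 270.2
Conclusion: The claimed result is incorrect. The correct answer is 260.2.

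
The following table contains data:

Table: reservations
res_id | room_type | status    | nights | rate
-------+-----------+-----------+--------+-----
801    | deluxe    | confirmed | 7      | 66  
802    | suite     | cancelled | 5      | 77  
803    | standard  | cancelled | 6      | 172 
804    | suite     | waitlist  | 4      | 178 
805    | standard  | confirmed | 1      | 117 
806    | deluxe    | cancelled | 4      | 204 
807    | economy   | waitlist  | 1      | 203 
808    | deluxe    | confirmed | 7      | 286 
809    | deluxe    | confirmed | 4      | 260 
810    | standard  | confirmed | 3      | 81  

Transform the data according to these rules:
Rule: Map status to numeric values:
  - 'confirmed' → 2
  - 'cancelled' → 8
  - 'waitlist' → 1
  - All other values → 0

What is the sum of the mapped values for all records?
36

Step 1: Apply mapping to each record
Step 2: Count by status:
  'confirmed': 5 records × 2 = 10
  'cancelled': 3 records × 8 = 24
  'waitlist': 2 records × 1 = 2
Step 3: Sum all mapped values = 36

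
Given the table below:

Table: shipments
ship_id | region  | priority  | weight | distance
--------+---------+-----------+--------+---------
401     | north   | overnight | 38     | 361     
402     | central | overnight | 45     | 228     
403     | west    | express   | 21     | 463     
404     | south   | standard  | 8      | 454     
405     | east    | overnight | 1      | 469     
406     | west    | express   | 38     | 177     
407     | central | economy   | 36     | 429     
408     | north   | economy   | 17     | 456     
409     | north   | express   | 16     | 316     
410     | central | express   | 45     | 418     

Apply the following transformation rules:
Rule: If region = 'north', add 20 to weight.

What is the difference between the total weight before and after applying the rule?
60

Step 1: Original sum of weight = 265
Step 2: 3 records have region = 'north'
Step 3: Each affected record changes by 20
Step 4: Total change = 3 × 20 = 60
Step 5: New sum = 265 + 60 = 325
Step 6: Difference = |325 - 265| = 60
        (Sum increased by 60)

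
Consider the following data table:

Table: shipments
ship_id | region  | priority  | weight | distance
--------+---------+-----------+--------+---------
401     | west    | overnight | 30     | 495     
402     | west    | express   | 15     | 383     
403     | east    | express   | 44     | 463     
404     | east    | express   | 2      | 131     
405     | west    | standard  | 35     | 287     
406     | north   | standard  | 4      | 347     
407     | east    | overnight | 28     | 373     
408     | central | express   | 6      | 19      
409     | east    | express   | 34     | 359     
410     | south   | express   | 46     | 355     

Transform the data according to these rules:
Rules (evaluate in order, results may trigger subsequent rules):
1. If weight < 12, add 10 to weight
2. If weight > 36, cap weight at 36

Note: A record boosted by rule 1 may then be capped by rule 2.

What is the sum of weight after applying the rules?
256

Step 1: Apply rule 1 to records with weight < 12
  - 3 records get bonus of 10
  - Of these, 0 records then exceed 36 and get capped
Step 2: Apply rule 2 to records with weight > 36
  - 2 records (original) are capped
Step 3: Calculate final sum = 256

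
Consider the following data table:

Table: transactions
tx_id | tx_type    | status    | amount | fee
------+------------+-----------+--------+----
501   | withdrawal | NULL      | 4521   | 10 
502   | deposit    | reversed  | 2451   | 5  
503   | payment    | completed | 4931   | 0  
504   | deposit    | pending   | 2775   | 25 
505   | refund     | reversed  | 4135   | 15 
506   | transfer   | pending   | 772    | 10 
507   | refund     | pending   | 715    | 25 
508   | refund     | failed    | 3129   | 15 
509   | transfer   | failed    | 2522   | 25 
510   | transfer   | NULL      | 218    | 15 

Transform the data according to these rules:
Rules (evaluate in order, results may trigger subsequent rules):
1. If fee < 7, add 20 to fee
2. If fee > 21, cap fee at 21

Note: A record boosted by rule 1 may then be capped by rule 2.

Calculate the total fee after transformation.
169

Step 1: Apply rule 1 to records with fee < 7
  - 2 records get bonus of 20
  - Of these, 1 records then exceed 21 and get capped
Step 2: Apply rule 2 to records with fee > 21
  - 3 records (original) are capped
Step 3: Calculate final sum = 169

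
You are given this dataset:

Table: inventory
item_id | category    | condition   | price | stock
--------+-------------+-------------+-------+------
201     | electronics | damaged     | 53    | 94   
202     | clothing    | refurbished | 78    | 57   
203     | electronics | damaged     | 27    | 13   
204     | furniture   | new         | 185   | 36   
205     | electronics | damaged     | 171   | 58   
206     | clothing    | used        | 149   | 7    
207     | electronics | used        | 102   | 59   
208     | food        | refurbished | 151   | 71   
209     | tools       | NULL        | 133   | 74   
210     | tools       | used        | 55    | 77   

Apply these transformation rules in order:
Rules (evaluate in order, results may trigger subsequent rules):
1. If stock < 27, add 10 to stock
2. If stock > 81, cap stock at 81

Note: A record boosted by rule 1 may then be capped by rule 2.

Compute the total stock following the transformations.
553

Step 1: Apply rule 1 to records with stock < 27
  - 2 records get bonus of 10
  - Of these, 0 records then exceed 81 and get capped
Step 2: Apply rule 2 to records with stock > 81
  - 1 records (original) are capped
Step 3: Calculate final sum = 553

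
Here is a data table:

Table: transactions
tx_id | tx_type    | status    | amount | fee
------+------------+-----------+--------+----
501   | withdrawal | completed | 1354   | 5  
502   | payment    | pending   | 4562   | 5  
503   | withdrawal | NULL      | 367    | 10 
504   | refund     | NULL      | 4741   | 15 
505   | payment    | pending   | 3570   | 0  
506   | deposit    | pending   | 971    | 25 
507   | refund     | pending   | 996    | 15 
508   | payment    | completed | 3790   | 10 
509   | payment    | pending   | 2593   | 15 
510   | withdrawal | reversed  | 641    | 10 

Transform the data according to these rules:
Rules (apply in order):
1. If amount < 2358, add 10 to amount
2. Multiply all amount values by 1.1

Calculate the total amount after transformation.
25998.5

Step 1: Apply Rule 1 - Add 10 to records with amount < 2358
  - 5 records affected: 4329 + (5 × 10) = 4379
  - Unaffected records: 19256
  - Sum after Rule 1: 23635
Step 2: Apply Rule 2 - Multiply all by 1.1
  - 23635 × 1.1 = 25998.5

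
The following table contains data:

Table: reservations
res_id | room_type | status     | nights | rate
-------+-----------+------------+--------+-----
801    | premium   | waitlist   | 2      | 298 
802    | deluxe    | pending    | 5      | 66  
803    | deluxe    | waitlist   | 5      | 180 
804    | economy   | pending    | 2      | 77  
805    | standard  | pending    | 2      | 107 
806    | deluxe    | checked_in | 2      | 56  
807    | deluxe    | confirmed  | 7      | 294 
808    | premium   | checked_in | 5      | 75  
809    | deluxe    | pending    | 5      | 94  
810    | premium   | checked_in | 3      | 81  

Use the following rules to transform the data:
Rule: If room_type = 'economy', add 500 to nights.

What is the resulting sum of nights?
538

Step 1: Count records where room_type = 'economy': 1
Step 2: Total bonus added: 1 × 500 = 500
Step 3: Original sum of nights: 38
Step 4: Final sum = 38 + 500 = 538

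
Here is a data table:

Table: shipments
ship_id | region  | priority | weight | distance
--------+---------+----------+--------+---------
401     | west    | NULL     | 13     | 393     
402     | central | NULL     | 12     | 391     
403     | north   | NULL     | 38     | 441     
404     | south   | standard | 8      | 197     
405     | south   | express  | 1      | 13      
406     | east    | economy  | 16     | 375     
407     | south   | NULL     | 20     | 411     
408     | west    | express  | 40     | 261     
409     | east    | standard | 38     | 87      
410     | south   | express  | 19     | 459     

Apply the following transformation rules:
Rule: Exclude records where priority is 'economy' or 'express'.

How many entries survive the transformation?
6

Step 1: Count records to exclude
  - 1 (economy) + 3 (express) = 4 records
Step 2: Total records: 10
Step 3: Remaining = 10 - 4 = 6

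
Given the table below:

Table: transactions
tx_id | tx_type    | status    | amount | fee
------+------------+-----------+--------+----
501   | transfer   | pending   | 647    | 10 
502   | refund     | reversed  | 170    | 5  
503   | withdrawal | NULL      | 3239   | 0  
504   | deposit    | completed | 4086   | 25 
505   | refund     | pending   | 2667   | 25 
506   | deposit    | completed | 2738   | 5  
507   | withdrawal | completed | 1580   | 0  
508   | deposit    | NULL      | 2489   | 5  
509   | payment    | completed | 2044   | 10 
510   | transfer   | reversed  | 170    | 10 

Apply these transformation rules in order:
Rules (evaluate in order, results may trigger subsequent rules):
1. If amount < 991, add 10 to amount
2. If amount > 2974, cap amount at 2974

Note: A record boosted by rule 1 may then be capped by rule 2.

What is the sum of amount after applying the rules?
18483

Step 1: Apply rule 1 to records with amount < 991
  - 3 records get bonus of 10
  - Of these, 0 records then exceed 2974 and get capped
Step 2: Apply rule 2 to records with amount > 2974
  - 2 records (original) are capped
Step 3: Calculate final sum = 18483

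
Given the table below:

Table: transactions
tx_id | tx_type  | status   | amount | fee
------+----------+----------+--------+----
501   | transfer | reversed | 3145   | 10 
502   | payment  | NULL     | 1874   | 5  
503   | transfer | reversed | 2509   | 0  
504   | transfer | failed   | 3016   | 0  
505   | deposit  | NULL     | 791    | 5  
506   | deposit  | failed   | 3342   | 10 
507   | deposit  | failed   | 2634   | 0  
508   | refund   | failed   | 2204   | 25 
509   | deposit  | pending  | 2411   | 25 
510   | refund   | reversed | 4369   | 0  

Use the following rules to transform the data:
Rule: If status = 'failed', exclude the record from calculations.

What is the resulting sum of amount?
15099

Step 1: Identify records where status = 'failed'
Step 2: The excluded records sum to 11196
Step 3: Original total amount = 26295
Step 4: Remaining total = 26295 - 11196 = 15099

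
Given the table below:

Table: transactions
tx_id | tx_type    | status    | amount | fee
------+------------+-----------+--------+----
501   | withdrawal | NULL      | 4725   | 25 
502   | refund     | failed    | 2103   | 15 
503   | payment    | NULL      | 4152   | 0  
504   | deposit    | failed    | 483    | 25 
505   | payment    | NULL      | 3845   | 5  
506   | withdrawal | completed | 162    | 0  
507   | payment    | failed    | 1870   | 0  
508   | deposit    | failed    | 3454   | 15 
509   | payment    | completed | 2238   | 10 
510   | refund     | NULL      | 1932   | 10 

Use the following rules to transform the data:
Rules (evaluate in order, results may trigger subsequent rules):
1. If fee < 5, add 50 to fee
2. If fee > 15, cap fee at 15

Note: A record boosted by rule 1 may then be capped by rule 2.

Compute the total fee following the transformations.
130

Step 1: Apply rule 1 to records with fee < 5
  - 3 records get bonus of 50
  - Of these, 3 records then exceed 15 and get capped
Step 2: Apply rule 2 to records with fee > 15
  - 2 records (original) are capped
Step 3: Calculate final sum = 130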